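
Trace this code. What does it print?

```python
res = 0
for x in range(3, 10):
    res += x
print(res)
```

42

x=3: res = 0+3 = 3
x=4: res = 3+4 = 7
x=5: res = 7+5 = 12
x=6: res = 12+6 = 18
x=7: res = 18+7 = 25
x=8: res = 25+8 = 33
x=9: res = 33+9 = 42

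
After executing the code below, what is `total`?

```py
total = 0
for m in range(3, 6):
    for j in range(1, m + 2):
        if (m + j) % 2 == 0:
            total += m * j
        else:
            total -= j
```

m=3,j=1: even sum, total = 0+3 = 3
m=3,j=2: odd sum, total = 3-2 = 1
m=3,j=3: even sum, total = 1+9 = 10
m=3,j=4: odd sum, total = 10-4 = 6
m=4,j=1: odd sum, total = 6-1 = 5
m=4,j=2: even sum, total = 5+8 = 13
m=4,j=3: odd sum, total = 13-3 = 10
m=4,j=4: even sum, total = 10+16 = 26
m=4,j=5: odd sum, total = 26-5 = 21
m=5,j=1: even sum, total = 21+5 = 26
m=5,j=2: odd sum, total = 26-2 = 24
m=5,j=3: even sum, total = 24+15 = 39
m=5,j=4: odd sum, total = 39-4 = 35
m=5,j=5: even sum, total = 35+25 = 60
m=5,j=6: odd sum, total = 60-6 = 54

54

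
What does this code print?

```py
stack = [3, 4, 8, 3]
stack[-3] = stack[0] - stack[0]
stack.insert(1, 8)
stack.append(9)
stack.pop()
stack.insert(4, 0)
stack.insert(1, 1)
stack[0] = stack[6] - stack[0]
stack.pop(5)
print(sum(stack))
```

20

stack[-3] = stack[0]-stack[0] = 3-3 = 0 → [3, 0, 8, 3]
insert 8 at 1 → [3, 8, 0, 8, 3]
append 9 → [3, 8, 0, 8, 3, 9]
pop() removes 9 → [3, 8, 0, 8, 3]
insert 0 at 4 → [3, 8, 0, 8, 0, 3]
insert 1 at 1 → [3, 1, 8, 0, 8, 0, 3]
stack[0] = stack[6]-stack[0] = 3-3 = 0 → [0, 1, 8, 0, 8, 0, 3]
pop(5) removes 0 → [0, 1, 8, 0, 8, 3]
sum = 20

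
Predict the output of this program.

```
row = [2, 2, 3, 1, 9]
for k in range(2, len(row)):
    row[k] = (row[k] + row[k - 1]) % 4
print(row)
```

k=2: row[2] = (3+2)%4 = 1 → [2, 2, 1, 1, 9]
k=3: row[3] = (1+1)%4 = 2 → [2, 2, 1, 2, 9]
k=4: row[4] = (9+2)%4 = 3 → [2, 2, 1, 2, 3]

[2, 2, 1, 2, 3]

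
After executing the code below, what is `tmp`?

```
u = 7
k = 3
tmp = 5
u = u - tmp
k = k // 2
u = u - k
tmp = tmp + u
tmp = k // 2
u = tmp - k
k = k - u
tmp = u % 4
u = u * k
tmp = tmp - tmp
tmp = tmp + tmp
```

0

u = 7-5 = 2
k = 3//2 = 1
u = 2-1 = 1
tmp = 5+1 = 6
tmp = 1//2 = 0
u = 0-1 = -1
k = 1-(-1) = 2
tmp = (-1)%4 = 3
u = (-1)*2 = -2
tmp = 3-3 = 0
tmp = 0+0 = 0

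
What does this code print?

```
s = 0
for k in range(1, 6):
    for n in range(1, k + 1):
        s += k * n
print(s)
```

k=1,n=1: s = 0+1 = 1
k=2,n=1: s = 1+2 = 3
k=2,n=2: s = 3+4 = 7
k=3,n=1: s = 7+3 = 10
k=3,n=2: s = 10+6 = 16
k=3,n=3: s = 16+9 = 25
k=4,n=1: s = 25+4 = 29
k=4,n=2: s = 29+8 = 37
k=4,n=3: s = 37+12 = 49
k=4,n=4: s = 49+16 = 65
k=5,n=1: s = 65+5 = 70
k=5,n=2: s = 70+10 = 80
k=5,n=3: s = 80+15 = 95
k=5,n=4: s = 95+20 = 115
k=5,n=5: s = 115+25 = 140

140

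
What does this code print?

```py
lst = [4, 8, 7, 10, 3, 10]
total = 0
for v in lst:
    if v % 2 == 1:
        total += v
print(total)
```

v=4: not odd
v=8: not odd
v=7: odd, total = 0+7 = 7
v=10: not odd
v=3: odd, total = 7+3 = 10
v=10: not odd

10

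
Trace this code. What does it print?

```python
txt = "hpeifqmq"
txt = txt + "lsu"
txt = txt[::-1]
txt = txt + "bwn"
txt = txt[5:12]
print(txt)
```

qfiephb

+ 'lsu' → 'hpeifqmqlsu'
reverse → 'uslqmqfieph'
+ 'bwn' → 'uslqmqfiephbwn'
slice [5:12] → 'qfiephb'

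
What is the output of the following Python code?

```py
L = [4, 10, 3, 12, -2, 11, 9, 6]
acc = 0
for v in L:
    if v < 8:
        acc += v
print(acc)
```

v=4: <8, acc = 0+4 = 4
v=10: not <8
v=3: <8, acc = 4+3 = 7
v=12: not <8
v=-2: <8, acc = 7+(-2) = 5
v=11: not <8
v=9: not <8
v=6: <8, acc = 5+6 = 11

11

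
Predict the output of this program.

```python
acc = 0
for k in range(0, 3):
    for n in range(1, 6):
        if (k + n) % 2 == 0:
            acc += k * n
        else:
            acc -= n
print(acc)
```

k=0,n=1: odd sum, acc = 0-1 = -1
k=0,n=2: even sum, acc = (-1)+0 = -1
k=0,n=3: odd sum, acc = (-1)-3 = -4
k=0,n=4: even sum, acc = (-4)+0 = -4
k=0,n=5: odd sum, acc = (-4)-5 = -9
k=1,n=1: even sum, acc = (-9)+1 = -8
k=1,n=2: odd sum, acc = (-8)-2 = -10
k=1,n=3: even sum, acc = (-10)+3 = -7
k=1,n=4: odd sum, acc = (-7)-4 = -11
k=1,n=5: even sum, acc = (-11)+5 = -6
k=2,n=1: odd sum, acc = (-6)-1 = -7
k=2,n=2: even sum, acc = (-7)+4 = -3
k=2,n=3: odd sum, acc = (-3)-3 = -6
k=2,n=4: even sum, acc = (-6)+8 = 2
k=2,n=5: odd sum, acc = 2-5 = -3

-3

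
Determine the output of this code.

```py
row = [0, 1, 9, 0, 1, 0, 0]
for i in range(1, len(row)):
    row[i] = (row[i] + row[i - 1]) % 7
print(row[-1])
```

4

i=1: row[1] = (1+0)%7 = 1 → [0, 1, 9, 0, 1, 0, 0]
i=2: row[2] = (9+1)%7 = 3 → [0, 1, 3, 0, 1, 0, 0]
i=3: row[3] = (0+3)%7 = 3 → [0, 1, 3, 3, 1, 0, 0]
i=4: row[4] = (1+3)%7 = 4 → [0, 1, 3, 3, 4, 0, 0]
i=5: row[5] = (0+4)%7 = 4 → [0, 1, 3, 3, 4, 4, 0]
i=6: row[6] = (0+4)%7 = 4 → [0, 1, 3, 3, 4, 4, 4]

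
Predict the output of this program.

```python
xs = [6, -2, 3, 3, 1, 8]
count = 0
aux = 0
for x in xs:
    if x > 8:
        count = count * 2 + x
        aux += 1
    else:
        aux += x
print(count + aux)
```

19

x=6: not >8; aux=6
x=-2: not >8; aux=4
x=3: not >8; aux=7
x=3: not >8; aux=10
x=1: not >8; aux=11
x=8: not >8; aux=19
count+aux = 0+19 = 19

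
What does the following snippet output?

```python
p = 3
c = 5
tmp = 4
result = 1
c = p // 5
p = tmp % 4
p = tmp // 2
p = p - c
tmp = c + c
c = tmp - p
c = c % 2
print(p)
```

2

c = 3//5 = 0
p = 4%4 = 0
p = 4//2 = 2
p = 2-0 = 2
tmp = 0+0 = 0
c = 0-2 = -2
c = (-2)%2 = 0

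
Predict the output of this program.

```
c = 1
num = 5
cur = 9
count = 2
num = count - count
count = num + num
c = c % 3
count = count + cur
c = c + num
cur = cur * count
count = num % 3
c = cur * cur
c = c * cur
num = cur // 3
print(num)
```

num = 2-2 = 0
count = 0+0 = 0
c = 1%3 = 1
count = 0+9 = 9
c = 1+0 = 1
cur = 9*9 = 81
count = 0%3 = 0
c = 81*81 = 6561
c = 6561*81 = 531441
num = 81//3 = 27

27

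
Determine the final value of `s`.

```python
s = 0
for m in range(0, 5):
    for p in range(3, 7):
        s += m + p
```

130

m=0,p=3: s = 0+3 = 3
m=0,p=4: s = 3+4 = 7
m=0,p=5: s = 7+5 = 12
m=0,p=6: s = 12+6 = 18
m=1,p=3: s = 18+4 = 22
m=1,p=4: s = 22+5 = 27
m=1,p=5: s = 27+6 = 33
m=1,p=6: s = 33+7 = 40
m=2,p=3: s = 40+5 = 45
m=2,p=4: s = 45+6 = 51
m=2,p=5: s = 51+7 = 58
m=2,p=6: s = 58+8 = 66
m=3,p=3: s = 66+6 = 72
m=3,p=4: s = 72+7 = 79
m=3,p=5: s = 79+8 = 87
m=3,p=6: s = 87+9 = 96
m=4,p=3: s = 96+7 = 103
m=4,p=4: s = 103+8 = 111
m=4,p=5: s = 111+9 = 120
m=4,p=6: s = 120+10 = 130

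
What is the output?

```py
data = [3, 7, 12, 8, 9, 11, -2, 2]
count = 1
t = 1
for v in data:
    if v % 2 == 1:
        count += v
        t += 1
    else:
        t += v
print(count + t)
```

56

v=3: odd, count = 1+3 = 4; t=2
v=7: odd, count = 4+7 = 11; t=3
v=12: not odd; t=15
v=8: not odd; t=23
v=9: odd, count = 11+9 = 20; t=24
v=11: odd, count = 20+11 = 31; t=25
v=-2: not odd; t=23
v=2: not odd; t=25
count+t = 31+25 = 56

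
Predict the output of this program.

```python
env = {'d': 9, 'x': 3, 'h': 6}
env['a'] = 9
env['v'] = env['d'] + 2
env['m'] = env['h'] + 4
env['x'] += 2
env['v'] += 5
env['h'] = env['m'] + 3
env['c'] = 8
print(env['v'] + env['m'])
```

26

env['a'] = 9 → {'d': 9, 'x': 3, 'h': 6, 'a': 9}
env['v'] = env['d']+2 = 11 → {'d': 9, 'x': 3, 'h': 6, 'a': 9, 'v': 11}
env['m'] = env['h']+4 = 10 → {'d': 9, 'x': 3, 'h': 6, 'a': 9, 'v': 11, 'm': 10}
env['x'] = 3+2 = 5 → {'d': 9, 'x': 5, 'h': 6, 'a': 9, 'v': 11, 'm': 10}
env['v'] = 11+5 = 16 → {'d': 9, 'x': 5, 'h': 6, 'a': 9, 'v': 16, 'm': 10}
env['h'] = env['m']+3 = 13 → {'d': 9, 'x': 5, 'h': 13, 'a': 9, 'v': 16, 'm': 10}
env['c'] = 8 → {'d': 9, 'x': 5, 'h': 13, 'a': 9, 'v': 16, 'm': 10, 'c': 8}
env['v']+env['m'] = 16+10 = 26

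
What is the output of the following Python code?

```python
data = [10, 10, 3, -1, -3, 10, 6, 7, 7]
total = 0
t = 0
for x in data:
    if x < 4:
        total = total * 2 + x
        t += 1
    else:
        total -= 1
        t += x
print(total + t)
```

x=10: not <4, total = 0-1 = -1; t=10
x=10: not <4, total = (-1)-1 = -2; t=20
x=3: <4, total = (-2)*2+3 = -1; t=21
x=-1: <4, total = (-1)*2+(-1) = -3; t=22
x=-3: <4, total = (-3)*2+(-3) = -9; t=23
x=10: not <4, total = (-9)-1 = -10; t=33
x=6: not <4, total = (-10)-1 = -11; t=39
x=7: not <4, total = (-11)-1 = -12; t=46
x=7: not <4, total = (-12)-1 = -13; t=53
total+t = (-13)+53 = 40

40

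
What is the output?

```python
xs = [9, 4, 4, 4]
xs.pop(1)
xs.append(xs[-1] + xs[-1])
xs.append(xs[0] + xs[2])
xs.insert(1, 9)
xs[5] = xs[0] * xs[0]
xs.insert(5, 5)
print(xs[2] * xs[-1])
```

324

pop(1) removes 4 → [9, 4, 4]
append xs[-1]+xs[-1] = 4+4 = 8 → [9, 4, 4, 8]
append xs[0]+xs[2] = 9+4 = 13 → [9, 4, 4, 8, 13]
insert 9 at 1 → [9, 9, 4, 4, 8, 13]
xs[5] = xs[0]*xs[0] = 9*9 = 81 → [9, 9, 4, 4, 8, 81]
insert 5 at 5 → [9, 9, 4, 4, 8, 5, 81]
xs[2]*xs[-1] = 4*81 = 324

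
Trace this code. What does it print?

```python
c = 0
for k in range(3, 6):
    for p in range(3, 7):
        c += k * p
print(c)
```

216

k=3,p=3: c = 0+9 = 9
k=3,p=4: c = 9+12 = 21
k=3,p=5: c = 21+15 = 36
k=3,p=6: c = 36+18 = 54
k=4,p=3: c = 54+12 = 66
k=4,p=4: c = 66+16 = 82
k=4,p=5: c = 82+20 = 102
k=4,p=6: c = 102+24 = 126
k=5,p=3: c = 126+15 = 141
k=5,p=4: c = 141+20 = 161
k=5,p=5: c = 161+25 = 186
k=5,p=6: c = 186+30 = 216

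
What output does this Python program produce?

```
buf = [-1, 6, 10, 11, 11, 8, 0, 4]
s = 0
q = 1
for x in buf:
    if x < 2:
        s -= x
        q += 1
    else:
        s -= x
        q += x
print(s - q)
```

-102

x=-1: <2, s = 0-(-1) = 1; q=2
x=6: not <2, s = 1-6 = -5; q=8
x=10: not <2, s = (-5)-10 = -15; q=18
x=11: not <2, s = (-15)-11 = -26; q=29
x=11: not <2, s = (-26)-11 = -37; q=40
x=8: not <2, s = (-37)-8 = -45; q=48
x=0: <2, s = (-45)-0 = -45; q=49
x=4: not <2, s = (-45)-4 = -49; q=53
s-q = (-49)-53 = -102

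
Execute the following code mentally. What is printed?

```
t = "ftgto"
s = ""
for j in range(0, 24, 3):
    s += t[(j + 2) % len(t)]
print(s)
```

gfttogft

j=0: add t[2]='g' → 'g'
j=3: add t[0]='f' → 'gf'
j=6: add t[3]='t' → 'gft'
j=9: add t[1]='t' → 'gftt'
j=12: add t[4]='o' → 'gftto'
j=15: add t[2]='g' → 'gfttog'
j=18: add t[0]='f' → 'gfttogf'
j=21: add t[3]='t' → 'gfttogft'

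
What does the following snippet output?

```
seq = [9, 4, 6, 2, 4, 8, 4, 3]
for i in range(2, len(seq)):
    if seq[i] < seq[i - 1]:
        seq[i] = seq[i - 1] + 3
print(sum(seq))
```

i=2: 6>=4, unchanged → [9, 4, 6, 2, 4, 8, 4, 3]
i=3: 2<6, seq[3] = 6+3 = 9 → [9, 4, 6, 9, 4, 8, 4, 3]
i=4: 4<9, seq[4] = 9+3 = 12 → [9, 4, 6, 9, 12, 8, 4, 3]
i=5: 8<12, seq[5] = 12+3 = 15 → [9, 4, 6, 9, 12, 15, 4, 3]
i=6: 4<15, seq[6] = 15+3 = 18 → [9, 4, 6, 9, 12, 15, 18, 3]
i=7: 3<18, seq[7] = 18+3 = 21 → [9, 4, 6, 9, 12, 15, 18, 21]
sum = 94

94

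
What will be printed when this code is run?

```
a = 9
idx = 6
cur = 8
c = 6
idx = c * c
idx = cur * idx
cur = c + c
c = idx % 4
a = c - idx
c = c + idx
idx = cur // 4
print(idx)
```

3

idx = 6*6 = 36
idx = 8*36 = 288
cur = 6+6 = 12
c = 288%4 = 0
a = 0-288 = -288
c = 0+288 = 288
idx = 12//4 = 3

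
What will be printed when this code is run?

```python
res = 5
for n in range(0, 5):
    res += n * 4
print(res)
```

n=0: res = 5+0*4 = 5
n=1: res = 5+1*4 = 9
n=2: res = 9+2*4 = 17
n=3: res = 17+3*4 = 29
n=4: res = 29+4*4 = 45

45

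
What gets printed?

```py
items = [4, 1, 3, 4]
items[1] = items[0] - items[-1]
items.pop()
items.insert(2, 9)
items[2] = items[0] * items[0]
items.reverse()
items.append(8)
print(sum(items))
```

items[1] = items[0]-items[-1] = 4-4 = 0 → [4, 0, 3, 4]
pop() removes 4 → [4, 0, 3]
insert 9 at 2 → [4, 0, 9, 3]
items[2] = items[0]*items[0] = 4*4 = 16 → [4, 0, 16, 3]
reverse → [3, 16, 0, 4]
append 8 → [3, 16, 0, 4, 8]
sum = 31

31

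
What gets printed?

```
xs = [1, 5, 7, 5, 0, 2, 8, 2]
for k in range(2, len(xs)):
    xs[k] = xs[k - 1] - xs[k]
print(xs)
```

k=2: xs[2] = 5-7 = -2 → [1, 5, -2, 5, 0, 2, 8, 2]
k=3: xs[3] = (-2)-5 = -7 → [1, 5, -2, -7, 0, 2, 8, 2]
k=4: xs[4] = (-7)-0 = -7 → [1, 5, -2, -7, -7, 2, 8, 2]
k=5: xs[5] = (-7)-2 = -9 → [1, 5, -2, -7, -7, -9, 8, 2]
k=6: xs[6] = (-9)-8 = -17 → [1, 5, -2, -7, -7, -9, -17, 2]
k=7: xs[7] = (-17)-2 = -19 → [1, 5, -2, -7, -7, -9, -17, -19]

[1, 5, -2, -7, -7, -9, -17, -19]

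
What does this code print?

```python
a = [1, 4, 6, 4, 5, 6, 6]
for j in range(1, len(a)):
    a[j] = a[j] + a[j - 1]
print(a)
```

j=1: a[1] = 4+1 = 5 → [1, 5, 6, 4, 5, 6, 6]
j=2: a[2] = 6+5 = 11 → [1, 5, 11, 4, 5, 6, 6]
j=3: a[3] = 4+11 = 15 → [1, 5, 11, 15, 5, 6, 6]
j=4: a[4] = 5+15 = 20 → [1, 5, 11, 15, 20, 6, 6]
j=5: a[5] = 6+20 = 26 → [1, 5, 11, 15, 20, 26, 6]
j=6: a[6] = 6+26 = 32 → [1, 5, 11, 15, 20, 26, 32]

[1, 5, 11, 15, 20, 26, 32]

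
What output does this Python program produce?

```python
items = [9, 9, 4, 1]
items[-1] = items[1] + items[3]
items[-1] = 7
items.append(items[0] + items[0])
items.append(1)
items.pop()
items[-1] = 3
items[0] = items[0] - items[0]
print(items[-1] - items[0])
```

3

items[-1] = items[1]+items[3] = 9+1 = 10 → [9, 9, 4, 10]
items[-1] = 7 → [9, 9, 4, 7]
append items[0]+items[0] = 9+9 = 18 → [9, 9, 4, 7, 18]
append 1 → [9, 9, 4, 7, 18, 1]
pop() removes 1 → [9, 9, 4, 7, 18]
items[-1] = 3 → [9, 9, 4, 7, 3]
items[0] = items[0]-items[0] = 9-9 = 0 → [0, 9, 4, 7, 3]
items[-1]-items[0] = 3-0 = 3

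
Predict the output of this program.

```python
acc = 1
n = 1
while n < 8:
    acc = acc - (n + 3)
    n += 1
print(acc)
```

n=1: acc = 1-4 = -3
n=2: acc = (-3)-5 = -8
n=3: acc = (-8)-6 = -14
n=4: acc = (-14)-7 = -21
n=5: acc = (-21)-8 = -29
n=6: acc = (-29)-9 = -38
n=7: acc = (-38)-10 = -48

-48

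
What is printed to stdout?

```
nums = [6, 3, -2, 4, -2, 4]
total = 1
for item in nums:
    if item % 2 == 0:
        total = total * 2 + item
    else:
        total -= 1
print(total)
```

112

item=6: even, total = 1*2+6 = 8
item=3: not even, total = 8-1 = 7
item=-2: even, total = 7*2+(-2) = 12
item=4: even, total = 12*2+4 = 28
item=-2: even, total = 28*2+(-2) = 54
item=4: even, total = 54*2+4 = 112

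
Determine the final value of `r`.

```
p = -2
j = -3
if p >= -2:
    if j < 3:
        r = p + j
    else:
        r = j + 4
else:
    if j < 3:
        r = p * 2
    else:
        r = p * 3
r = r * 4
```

-20

p=-2, j=-3
p >= -2 is True; j < 3 is True
→ r = p + j = -5
r = (-5)*4 = -20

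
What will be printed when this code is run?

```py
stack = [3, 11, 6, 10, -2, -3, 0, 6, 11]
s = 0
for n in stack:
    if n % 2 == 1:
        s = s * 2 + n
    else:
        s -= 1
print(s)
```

n=3: odd, s = 0*2+3 = 3
n=11: odd, s = 3*2+11 = 17
n=6: not odd, s = 17-1 = 16
n=10: not odd, s = 16-1 = 15
n=-2: not odd, s = 15-1 = 14
n=-3: odd, s = 14*2+(-3) = 25
n=0: not odd, s = 25-1 = 24
n=6: not odd, s = 24-1 = 23
n=11: odd, s = 23*2+11 = 57

57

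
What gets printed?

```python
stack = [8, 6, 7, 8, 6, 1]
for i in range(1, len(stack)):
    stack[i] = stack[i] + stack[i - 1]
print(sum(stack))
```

143

i=1: stack[1] = 6+8 = 14 → [8, 14, 7, 8, 6, 1]
i=2: stack[2] = 7+14 = 21 → [8, 14, 21, 8, 6, 1]
i=3: stack[3] = 8+21 = 29 → [8, 14, 21, 29, 6, 1]
i=4: stack[4] = 6+29 = 35 → [8, 14, 21, 29, 35, 1]
i=5: stack[5] = 1+35 = 36 → [8, 14, 21, 29, 35, 36]
sum = 143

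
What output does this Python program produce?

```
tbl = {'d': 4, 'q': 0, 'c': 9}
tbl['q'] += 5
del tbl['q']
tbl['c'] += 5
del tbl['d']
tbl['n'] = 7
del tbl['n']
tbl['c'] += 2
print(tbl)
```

tbl['q'] = 0+5 = 5 → {'d': 4, 'q': 5, 'c': 9}
del 'q' → {'d': 4, 'c': 9}
tbl['c'] = 9+5 = 14 → {'d': 4, 'c': 14}
del 'd' → {'c': 14}
tbl['n'] = 7 → {'c': 14, 'n': 7}
del 'n' → {'c': 14}
tbl['c'] = 14+2 = 16 → {'c': 16}

{'c': 16}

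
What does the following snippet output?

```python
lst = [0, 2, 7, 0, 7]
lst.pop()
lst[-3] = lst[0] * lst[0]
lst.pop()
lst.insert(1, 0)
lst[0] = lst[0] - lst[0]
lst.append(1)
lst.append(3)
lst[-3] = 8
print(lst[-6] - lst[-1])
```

-3

pop() removes 7 → [0, 2, 7, 0]
lst[-3] = lst[0]*lst[0] = 0*0 = 0 → [0, 0, 7, 0]
pop() removes 0 → [0, 0, 7]
insert 0 at 1 → [0, 0, 0, 7]
lst[0] = lst[0]-lst[0] = 0-0 = 0 → [0, 0, 0, 7]
append 1 → [0, 0, 0, 7, 1]
append 3 → [0, 0, 0, 7, 1, 3]
lst[-3] = 8 → [0, 0, 0, 8, 1, 3]
lst[-6]-lst[-1] = 0-3 = -3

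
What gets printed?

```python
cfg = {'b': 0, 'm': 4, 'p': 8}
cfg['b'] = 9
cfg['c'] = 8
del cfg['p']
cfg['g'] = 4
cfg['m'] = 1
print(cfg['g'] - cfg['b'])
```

cfg['b'] = 9 → {'b': 9, 'm': 4, 'p': 8}
cfg['c'] = 8 → {'b': 9, 'm': 4, 'p': 8, 'c': 8}
del 'p' → {'b': 9, 'm': 4, 'c': 8}
cfg['g'] = 4 → {'b': 9, 'm': 4, 'c': 8, 'g': 4}
cfg['m'] = 1 → {'b': 9, 'm': 1, 'c': 8, 'g': 4}
cfg['g']-cfg['b'] = 4-9 = -5

-5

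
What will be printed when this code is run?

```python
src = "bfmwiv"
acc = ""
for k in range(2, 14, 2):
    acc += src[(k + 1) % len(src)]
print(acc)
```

wvfwvf

k=2: add src[3]='w' → 'w'
k=4: add src[5]='v' → 'wv'
k=6: add src[1]='f' → 'wvf'
k=8: add src[3]='w' → 'wvfw'
k=10: add src[5]='v' → 'wvfwv'
k=12: add src[1]='f' → 'wvfwvf'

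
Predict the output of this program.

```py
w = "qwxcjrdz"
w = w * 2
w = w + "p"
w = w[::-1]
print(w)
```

pzdrjcxwqzdrjcxwq

repeat ×2 → 'qwxcjrdzqwxcjrdz'
+ 'p' → 'qwxcjrdzqwxcjrdzp'
reverse → 'pzdrjcxwqzdrjcxwq'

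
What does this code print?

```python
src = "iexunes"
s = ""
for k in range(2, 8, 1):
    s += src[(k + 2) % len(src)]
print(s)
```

k=2: add src[4]='n' → 'n'
k=3: add src[5]='e' → 'ne'
k=4: add src[6]='s' → 'nes'
k=5: add src[0]='i' → 'nesi'
k=6: add src[1]='e' → 'nesie'
k=7: add src[2]='x' → 'nesiex'

nesiex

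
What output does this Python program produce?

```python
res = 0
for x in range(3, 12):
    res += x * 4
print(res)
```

252

x=3: res = 0+3*4 = 12
x=4: res = 12+4*4 = 28
x=5: res = 28+5*4 = 48
x=6: res = 48+6*4 = 72
x=7: res = 72+7*4 = 100
x=8: res = 100+8*4 = 132
x=9: res = 132+9*4 = 168
x=10: res = 168+10*4 = 208
x=11: res = 208+11*4 = 252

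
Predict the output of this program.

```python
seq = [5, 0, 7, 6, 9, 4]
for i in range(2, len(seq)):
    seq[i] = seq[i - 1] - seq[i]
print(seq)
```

[5, 0, -7, -13, -22, -26]

i=2: seq[2] = 0-7 = -7 → [5, 0, -7, 6, 9, 4]
i=3: seq[3] = (-7)-6 = -13 → [5, 0, -7, -13, 9, 4]
i=4: seq[4] = (-13)-9 = -22 → [5, 0, -7, -13, -22, 4]
i=5: seq[5] = (-22)-4 = -26 → [5, 0, -7, -13, -22, -26]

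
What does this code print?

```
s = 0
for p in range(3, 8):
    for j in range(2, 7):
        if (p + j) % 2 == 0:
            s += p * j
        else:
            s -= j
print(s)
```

p=3,j=2: odd sum, s = 0-2 = -2
p=3,j=3: even sum, s = (-2)+9 = 7
p=3,j=4: odd sum, s = 7-4 = 3
p=3,j=5: even sum, s = 3+15 = 18
p=3,j=6: odd sum, s = 18-6 = 12
p=4,j=2: even sum, s = 12+8 = 20
p=4,j=3: odd sum, s = 20-3 = 17
p=4,j=4: even sum, s = 17+16 = 33
p=4,j=5: odd sum, s = 33-5 = 28
p=4,j=6: even sum, s = 28+24 = 52
p=5,j=2: odd sum, s = 52-2 = 50
p=5,j=3: even sum, s = 50+15 = 65
p=5,j=4: odd sum, s = 65-4 = 61
p=5,j=5: even sum, s = 61+25 = 86
p=5,j=6: odd sum, s = 86-6 = 80
p=6,j=2: even sum, s = 80+12 = 92
p=6,j=3: odd sum, s = 92-3 = 89
p=6,j=4: even sum, s = 89+24 = 113
p=6,j=5: odd sum, s = 113-5 = 108
p=6,j=6: even sum, s = 108+36 = 144
p=7,j=2: odd sum, s = 144-2 = 142
p=7,j=3: even sum, s = 142+21 = 163
p=7,j=4: odd sum, s = 163-4 = 159
p=7,j=5: even sum, s = 159+35 = 194
p=7,j=6: odd sum, s = 194-6 = 188

188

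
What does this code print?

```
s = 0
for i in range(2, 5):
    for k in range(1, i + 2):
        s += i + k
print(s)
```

i=2,k=1: s = 0+3 = 3
i=2,k=2: s = 3+4 = 7
i=2,k=3: s = 7+5 = 12
i=3,k=1: s = 12+4 = 16
i=3,k=2: s = 16+5 = 21
i=3,k=3: s = 21+6 = 27
i=3,k=4: s = 27+7 = 34
i=4,k=1: s = 34+5 = 39
i=4,k=2: s = 39+6 = 45
i=4,k=3: s = 45+7 = 52
i=4,k=4: s = 52+8 = 60
i=4,k=5: s = 60+9 = 69

69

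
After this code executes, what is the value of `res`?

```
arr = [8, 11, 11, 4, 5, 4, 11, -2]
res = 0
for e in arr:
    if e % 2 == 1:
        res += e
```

e=8: not odd
e=11: odd, res = 0+11 = 11
e=11: odd, res = 11+11 = 22
e=4: not odd
e=5: odd, res = 22+5 = 27
e=4: not odd
e=11: odd, res = 27+11 = 38
e=-2: not odd

38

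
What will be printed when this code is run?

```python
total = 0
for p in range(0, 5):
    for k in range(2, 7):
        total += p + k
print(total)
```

p=0,k=2: total = 0+2 = 2
p=0,k=3: total = 2+3 = 5
p=0,k=4: total = 5+4 = 9
p=0,k=5: total = 9+5 = 14
p=0,k=6: total = 14+6 = 20
p=1,k=2: total = 20+3 = 23
p=1,k=3: total = 23+4 = 27
p=1,k=4: total = 27+5 = 32
p=1,k=5: total = 32+6 = 38
p=1,k=6: total = 38+7 = 45
p=2,k=2: total = 45+4 = 49
p=2,k=3: total = 49+5 = 54
p=2,k=4: total = 54+6 = 60
p=2,k=5: total = 60+7 = 67
p=2,k=6: total = 67+8 = 75
p=3,k=2: total = 75+5 = 80
p=3,k=3: total = 80+6 = 86
p=3,k=4: total = 86+7 = 93
p=3,k=5: total = 93+8 = 101
p=3,k=6: total = 101+9 = 110
p=4,k=2: total = 110+6 = 116
p=4,k=3: total = 116+7 = 123
p=4,k=4: total = 123+8 = 131
p=4,k=5: total = 131+9 = 140
p=4,k=6: total = 140+10 = 150

150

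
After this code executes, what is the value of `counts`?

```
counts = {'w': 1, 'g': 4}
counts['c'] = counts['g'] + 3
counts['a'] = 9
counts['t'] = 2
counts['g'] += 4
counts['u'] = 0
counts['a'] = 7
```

{'w': 1, 'g': 8, 'c': 7, 'a': 7, 't': 2, 'u': 0}

counts['c'] = counts['g']+3 = 7 → {'w': 1, 'g': 4, 'c': 7}
counts['a'] = 9 → {'w': 1, 'g': 4, 'c': 7, 'a': 9}
counts['t'] = 2 → {'w': 1, 'g': 4, 'c': 7, 'a': 9, 't': 2}
counts['g'] = 4+4 = 8 → {'w': 1, 'g': 8, 'c': 7, 'a': 9, 't': 2}
counts['u'] = 0 → {'w': 1, 'g': 8, 'c': 7, 'a': 9, 't': 2, 'u': 0}
counts['a'] = 7 → {'w': 1, 'g': 8, 'c': 7, 'a': 7, 't': 2, 'u': 0}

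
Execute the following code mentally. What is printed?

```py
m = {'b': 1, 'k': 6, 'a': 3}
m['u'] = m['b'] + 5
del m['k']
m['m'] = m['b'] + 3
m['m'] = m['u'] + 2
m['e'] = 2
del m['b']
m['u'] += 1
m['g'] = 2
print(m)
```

m['u'] = m['b']+5 = 6 → {'b': 1, 'k': 6, 'a': 3, 'u': 6}
del 'k' → {'b': 1, 'a': 3, 'u': 6}
m['m'] = m['b']+3 = 4 → {'b': 1, 'a': 3, 'u': 6, 'm': 4}
m['m'] = m['u']+2 = 8 → {'b': 1, 'a': 3, 'u': 6, 'm': 8}
m['e'] = 2 → {'b': 1, 'a': 3, 'u': 6, 'm': 8, 'e': 2}
del 'b' → {'a': 3, 'u': 6, 'm': 8, 'e': 2}
m['u'] = 6+1 = 7 → {'a': 3, 'u': 7, 'm': 8, 'e': 2}
m['g'] = 2 → {'a': 3, 'u': 7, 'm': 8, 'e': 2, 'g': 2}

{'a': 3, 'u': 7, 'm': 8, 'e': 2, 'g': 2}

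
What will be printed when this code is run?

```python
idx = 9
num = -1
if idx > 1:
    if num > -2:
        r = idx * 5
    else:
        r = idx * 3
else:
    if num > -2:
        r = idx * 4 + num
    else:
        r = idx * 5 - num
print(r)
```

45

idx=9, num=-1
idx > 1 is True; num > -2 is True
→ r = idx * 5 = 45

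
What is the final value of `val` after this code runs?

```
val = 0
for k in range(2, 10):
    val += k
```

44

k=2: val = 0+2 = 2
k=3: val = 2+3 = 5
k=4: val = 5+4 = 9
k=5: val = 9+5 = 14
k=6: val = 14+6 = 20
k=7: val = 20+7 = 27
k=8: val = 27+8 = 35
k=9: val = 35+9 = 44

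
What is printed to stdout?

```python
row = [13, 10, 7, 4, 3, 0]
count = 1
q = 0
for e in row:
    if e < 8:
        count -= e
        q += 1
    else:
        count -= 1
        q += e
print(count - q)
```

-42

e=13: not <8, count = 1-1 = 0; q=13
e=10: not <8, count = 0-1 = -1; q=23
e=7: <8, count = (-1)-7 = -8; q=24
e=4: <8, count = (-8)-4 = -12; q=25
e=3: <8, count = (-12)-3 = -15; q=26
e=0: <8, count = (-15)-0 = -15; q=27
count-q = (-15)-27 = -42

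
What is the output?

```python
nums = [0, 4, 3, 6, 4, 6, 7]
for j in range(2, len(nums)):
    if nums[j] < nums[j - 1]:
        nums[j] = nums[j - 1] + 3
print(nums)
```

[0, 4, 7, 10, 13, 16, 19]

j=2: 3<4, nums[2] = 4+3 = 7 → [0, 4, 7, 6, 4, 6, 7]
j=3: 6<7, nums[3] = 7+3 = 10 → [0, 4, 7, 10, 4, 6, 7]
j=4: 4<10, nums[4] = 10+3 = 13 → [0, 4, 7, 10, 13, 6, 7]
j=5: 6<13, nums[5] = 13+3 = 16 → [0, 4, 7, 10, 13, 16, 7]
j=6: 7<16, nums[6] = 16+3 = 19 → [0, 4, 7, 10, 13, 16, 19]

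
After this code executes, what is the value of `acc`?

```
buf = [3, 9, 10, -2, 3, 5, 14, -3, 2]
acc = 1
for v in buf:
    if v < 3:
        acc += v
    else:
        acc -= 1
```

-8

v=3: not <3, acc = 1-1 = 0
v=9: not <3, acc = 0-1 = -1
v=10: not <3, acc = (-1)-1 = -2
v=-2: <3, acc = (-2)+(-2) = -4
v=3: not <3, acc = (-4)-1 = -5
v=5: not <3, acc = (-5)-1 = -6
v=14: not <3, acc = (-6)-1 = -7
v=-3: <3, acc = (-7)+(-3) = -10
v=2: <3, acc = (-10)+2 = -8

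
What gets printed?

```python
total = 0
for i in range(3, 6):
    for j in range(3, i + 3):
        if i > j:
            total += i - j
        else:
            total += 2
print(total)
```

i=3,j=3: not 3>3, total = 0+2 = 2
i=3,j=4: not 3>4, total = 2+2 = 4
i=3,j=5: not 3>5, total = 4+2 = 6
i=4,j=3: 4>3, total = 6+1 = 7
i=4,j=4: not 4>4, total = 7+2 = 9
i=4,j=5: not 4>5, total = 9+2 = 11
i=4,j=6: not 4>6, total = 11+2 = 13
i=5,j=3: 5>3, total = 13+2 = 15
i=5,j=4: 5>4, total = 15+1 = 16
i=5,j=5: not 5>5, total = 16+2 = 18
i=5,j=6: not 5>6, total = 18+2 = 20
i=5,j=7: not 5>7, total = 20+2 = 22

22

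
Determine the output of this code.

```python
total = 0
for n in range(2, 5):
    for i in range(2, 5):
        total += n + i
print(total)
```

54

n=2,i=2: total = 0+4 = 4
n=2,i=3: total = 4+5 = 9
n=2,i=4: total = 9+6 = 15
n=3,i=2: total = 15+5 = 20
n=3,i=3: total = 20+6 = 26
n=3,i=4: total = 26+7 = 33
n=4,i=2: total = 33+6 = 39
n=4,i=3: total = 39+7 = 46
n=4,i=4: total = 46+8 = 54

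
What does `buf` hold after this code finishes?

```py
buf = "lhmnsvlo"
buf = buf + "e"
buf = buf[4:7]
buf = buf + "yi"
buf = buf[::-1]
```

+ 'e' → 'lhmnsvloe'
slice [4:7] → 'svl'
+ 'yi' → 'svlyi'
reverse → 'iylvs'

'iylvs'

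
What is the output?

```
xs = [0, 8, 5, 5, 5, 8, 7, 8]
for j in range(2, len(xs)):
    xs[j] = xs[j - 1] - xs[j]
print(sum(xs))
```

-65

j=2: xs[2] = 8-5 = 3 → [0, 8, 3, 5, 5, 8, 7, 8]
j=3: xs[3] = 3-5 = -2 → [0, 8, 3, -2, 5, 8, 7, 8]
j=4: xs[4] = (-2)-5 = -7 → [0, 8, 3, -2, -7, 8, 7, 8]
j=5: xs[5] = (-7)-8 = -15 → [0, 8, 3, -2, -7, -15, 7, 8]
j=6: xs[6] = (-15)-7 = -22 → [0, 8, 3, -2, -7, -15, -22, 8]
j=7: xs[7] = (-22)-8 = -30 → [0, 8, 3, -2, -7, -15, -22, -30]
sum = -65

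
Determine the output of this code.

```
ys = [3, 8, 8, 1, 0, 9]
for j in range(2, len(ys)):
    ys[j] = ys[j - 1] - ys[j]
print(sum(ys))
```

j=2: ys[2] = 8-8 = 0 → [3, 8, 0, 1, 0, 9]
j=3: ys[3] = 0-1 = -1 → [3, 8, 0, -1, 0, 9]
j=4: ys[4] = (-1)-0 = -1 → [3, 8, 0, -1, -1, 9]
j=5: ys[5] = (-1)-9 = -10 → [3, 8, 0, -1, -1, -10]
sum = -1

-1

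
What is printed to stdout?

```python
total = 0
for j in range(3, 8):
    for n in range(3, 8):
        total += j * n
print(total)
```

j=3,n=3: total = 0+9 = 9
j=3,n=4: total = 9+12 = 21
j=3,n=5: total = 21+15 = 36
j=3,n=6: total = 36+18 = 54
j=3,n=7: total = 54+21 = 75
j=4,n=3: total = 75+12 = 87
j=4,n=4: total = 87+16 = 103
j=4,n=5: total = 103+20 = 123
j=4,n=6: total = 123+24 = 147
j=4,n=7: total = 147+28 = 175
j=5,n=3: total = 175+15 = 190
j=5,n=4: total = 190+20 = 210
j=5,n=5: total = 210+25 = 235
j=5,n=6: total = 235+30 = 265
j=5,n=7: total = 265+35 = 300
j=6,n=3: total = 300+18 = 318
j=6,n=4: total = 318+24 = 342
j=6,n=5: total = 342+30 = 372
j=6,n=6: total = 372+36 = 408
j=6,n=7: total = 408+42 = 450
j=7,n=3: total = 450+21 = 471
j=7,n=4: total = 471+28 = 499
j=7,n=5: total = 499+35 = 534
j=7,n=6: total = 534+42 = 576
j=7,n=7: total = 576+49 = 625

625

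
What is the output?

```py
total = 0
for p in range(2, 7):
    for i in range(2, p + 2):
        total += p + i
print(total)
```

p=2,i=2: total = 0+4 = 4
p=2,i=3: total = 4+5 = 9
p=3,i=2: total = 9+5 = 14
p=3,i=3: total = 14+6 = 20
p=3,i=4: total = 20+7 = 27
p=4,i=2: total = 27+6 = 33
p=4,i=3: total = 33+7 = 40
p=4,i=4: total = 40+8 = 48
p=4,i=5: total = 48+9 = 57
p=5,i=2: total = 57+7 = 64
p=5,i=3: total = 64+8 = 72
p=5,i=4: total = 72+9 = 81
p=5,i=5: total = 81+10 = 91
p=5,i=6: total = 91+11 = 102
p=6,i=2: total = 102+8 = 110
p=6,i=3: total = 110+9 = 119
p=6,i=4: total = 119+10 = 129
p=6,i=5: total = 129+11 = 140
p=6,i=6: total = 140+12 = 152
p=6,i=7: total = 152+13 = 165

165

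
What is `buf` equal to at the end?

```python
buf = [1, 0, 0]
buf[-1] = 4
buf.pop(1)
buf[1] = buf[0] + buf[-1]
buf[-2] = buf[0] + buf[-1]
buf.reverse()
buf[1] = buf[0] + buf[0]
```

[5, 10]

buf[-1] = 4 → [1, 0, 4]
pop(1) removes 0 → [1, 4]
buf[1] = buf[0]+buf[-1] = 1+4 = 5 → [1, 5]
buf[-2] = buf[0]+buf[-1] = 1+5 = 6 → [6, 5]
reverse → [5, 6]
buf[1] = buf[0]+buf[0] = 5+5 = 10 → [5, 10]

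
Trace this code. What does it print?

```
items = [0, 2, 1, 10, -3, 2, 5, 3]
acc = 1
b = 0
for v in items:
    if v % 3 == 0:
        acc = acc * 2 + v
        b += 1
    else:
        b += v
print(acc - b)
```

v=0: %3==0, acc = 1*2+0 = 2; b=1
v=2: not %3==0; b=3
v=1: not %3==0; b=4
v=10: not %3==0; b=14
v=-3: %3==0, acc = 2*2+(-3) = 1; b=15
v=2: not %3==0; b=17
v=5: not %3==0; b=22
v=3: %3==0, acc = 1*2+3 = 5; b=23
acc-b = 5-23 = -18

-18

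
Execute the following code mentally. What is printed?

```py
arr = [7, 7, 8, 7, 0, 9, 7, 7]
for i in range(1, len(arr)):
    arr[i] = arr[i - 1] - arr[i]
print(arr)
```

i=1: arr[1] = 7-7 = 0 → [7, 0, 8, 7, 0, 9, 7, 7]
i=2: arr[2] = 0-8 = -8 → [7, 0, -8, 7, 0, 9, 7, 7]
i=3: arr[3] = (-8)-7 = -15 → [7, 0, -8, -15, 0, 9, 7, 7]
i=4: arr[4] = (-15)-0 = -15 → [7, 0, -8, -15, -15, 9, 7, 7]
i=5: arr[5] = (-15)-9 = -24 → [7, 0, -8, -15, -15, -24, 7, 7]
i=6: arr[6] = (-24)-7 = -31 → [7, 0, -8, -15, -15, -24, -31, 7]
i=7: arr[7] = (-31)-7 = -38 → [7, 0, -8, -15, -15, -24, -31, -38]

[7, 0, -8, -15, -15, -24, -31, -38]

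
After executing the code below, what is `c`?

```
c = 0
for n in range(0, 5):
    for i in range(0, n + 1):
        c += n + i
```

60

n=0,i=0: c = 0+0 = 0
n=1,i=0: c = 0+1 = 1
n=1,i=1: c = 1+2 = 3
n=2,i=0: c = 3+2 = 5
n=2,i=1: c = 5+3 = 8
n=2,i=2: c = 8+4 = 12
n=3,i=0: c = 12+3 = 15
n=3,i=1: c = 15+4 = 19
n=3,i=2: c = 19+5 = 24
n=3,i=3: c = 24+6 = 30
n=4,i=0: c = 30+4 = 34
n=4,i=1: c = 34+5 = 39
n=4,i=2: c = 39+6 = 45
n=4,i=3: c = 45+7 = 52
n=4,i=4: c = 52+8 = 60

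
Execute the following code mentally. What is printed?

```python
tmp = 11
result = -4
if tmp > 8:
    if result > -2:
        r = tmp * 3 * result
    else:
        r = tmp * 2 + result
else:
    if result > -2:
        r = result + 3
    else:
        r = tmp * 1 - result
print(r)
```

tmp=11, result=-4
tmp > 8 is True; result > -2 is False
→ r = tmp * 2 + result = 18

18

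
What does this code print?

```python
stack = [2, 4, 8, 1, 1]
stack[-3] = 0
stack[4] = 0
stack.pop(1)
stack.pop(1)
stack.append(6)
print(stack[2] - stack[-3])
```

stack[-3] = 0 → [2, 4, 0, 1, 1]
stack[4] = 0 → [2, 4, 0, 1, 0]
pop(1) removes 4 → [2, 0, 1, 0]
pop(1) removes 0 → [2, 1, 0]
append 6 → [2, 1, 0, 6]
stack[2]-stack[-3] = 0-1 = -1

-1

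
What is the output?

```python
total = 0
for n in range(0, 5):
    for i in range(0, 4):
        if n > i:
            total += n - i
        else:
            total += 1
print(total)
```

n=0,i=0: not 0>0, total = 0+1 = 1
n=0,i=1: not 0>1, total = 1+1 = 2
n=0,i=2: not 0>2, total = 2+1 = 3
n=0,i=3: not 0>3, total = 3+1 = 4
n=1,i=0: 1>0, total = 4+1 = 5
n=1,i=1: not 1>1, total = 5+1 = 6
n=1,i=2: not 1>2, total = 6+1 = 7
n=1,i=3: not 1>3, total = 7+1 = 8
n=2,i=0: 2>0, total = 8+2 = 10
n=2,i=1: 2>1, total = 10+1 = 11
n=2,i=2: not 2>2, total = 11+1 = 12
n=2,i=3: not 2>3, total = 12+1 = 13
n=3,i=0: 3>0, total = 13+3 = 16
n=3,i=1: 3>1, total = 16+2 = 18
n=3,i=2: 3>2, total = 18+1 = 19
n=3,i=3: not 3>3, total = 19+1 = 20
n=4,i=0: 4>0, total = 20+4 = 24
n=4,i=1: 4>1, total = 24+3 = 27
n=4,i=2: 4>2, total = 27+2 = 29
n=4,i=3: 4>3, total = 29+1 = 30

30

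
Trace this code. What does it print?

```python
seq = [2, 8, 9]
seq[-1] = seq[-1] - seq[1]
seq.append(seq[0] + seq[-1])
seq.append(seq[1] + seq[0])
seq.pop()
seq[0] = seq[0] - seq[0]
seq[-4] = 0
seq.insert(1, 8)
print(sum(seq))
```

seq[-1] = seq[-1]-seq[1] = 9-8 = 1 → [2, 8, 1]
append seq[0]+seq[-1] = 2+1 = 3 → [2, 8, 1, 3]
append seq[1]+seq[0] = 8+2 = 10 → [2, 8, 1, 3, 10]
pop() removes 10 → [2, 8, 1, 3]
seq[0] = seq[0]-seq[0] = 2-2 = 0 → [0, 8, 1, 3]
seq[-4] = 0 → [0, 8, 1, 3]
insert 8 at 1 → [0, 8, 8, 1, 3]
sum = 20

20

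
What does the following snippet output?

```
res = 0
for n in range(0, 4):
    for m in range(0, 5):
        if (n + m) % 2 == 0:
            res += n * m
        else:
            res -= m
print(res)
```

8

n=0,m=0: even sum, res = 0+0 = 0
n=0,m=1: odd sum, res = 0-1 = -1
n=0,m=2: even sum, res = (-1)+0 = -1
n=0,m=3: odd sum, res = (-1)-3 = -4
n=0,m=4: even sum, res = (-4)+0 = -4
n=1,m=0: odd sum, res = (-4)-0 = -4
n=1,m=1: even sum, res = (-4)+1 = -3
n=1,m=2: odd sum, res = (-3)-2 = -5
n=1,m=3: even sum, res = (-5)+3 = -2
n=1,m=4: odd sum, res = (-2)-4 = -6
n=2,m=0: even sum, res = (-6)+0 = -6
n=2,m=1: odd sum, res = (-6)-1 = -7
n=2,m=2: even sum, res = (-7)+4 = -3
n=2,m=3: odd sum, res = (-3)-3 = -6
n=2,m=4: even sum, res = (-6)+8 = 2
n=3,m=0: odd sum, res = 2-0 = 2
n=3,m=1: even sum, res = 2+3 = 5
n=3,m=2: odd sum, res = 5-2 = 3
n=3,m=3: even sum, res = 3+9 = 12
n=3,m=4: odd sum, res = 12-4 = 8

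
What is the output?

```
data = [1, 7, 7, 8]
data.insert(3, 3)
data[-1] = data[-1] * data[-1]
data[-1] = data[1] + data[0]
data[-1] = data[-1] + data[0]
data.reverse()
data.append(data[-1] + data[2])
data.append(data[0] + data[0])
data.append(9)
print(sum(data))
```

62

insert 3 at 3 → [1, 7, 7, 3, 8]
data[-1] = data[-1]*data[-1] = 8*8 = 64 → [1, 7, 7, 3, 64]
data[-1] = data[1]+data[0] = 7+1 = 8 → [1, 7, 7, 3, 8]
data[-1] = data[-1]+data[0] = 8+1 = 9 → [1, 7, 7, 3, 9]
reverse → [9, 3, 7, 7, 1]
append data[-1]+data[2] = 1+7 = 8 → [9, 3, 7, 7, 1, 8]
append data[0]+data[0] = 9+9 = 18 → [9, 3, 7, 7, 1, 8, 18]
append 9 → [9, 3, 7, 7, 1, 8, 18, 9]
sum = 62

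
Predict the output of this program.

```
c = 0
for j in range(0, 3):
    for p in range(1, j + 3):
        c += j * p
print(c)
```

j=0,p=1: c = 0+0 = 0
j=0,p=2: c = 0+0 = 0
j=1,p=1: c = 0+1 = 1
j=1,p=2: c = 1+2 = 3
j=1,p=3: c = 3+3 = 6
j=2,p=1: c = 6+2 = 8
j=2,p=2: c = 8+4 = 12
j=2,p=3: c = 12+6 = 18
j=2,p=4: c = 18+8 = 26

26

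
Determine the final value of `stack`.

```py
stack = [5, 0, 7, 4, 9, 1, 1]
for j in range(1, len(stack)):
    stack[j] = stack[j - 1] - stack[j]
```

[5, 5, -2, -6, -15, -16, -17]

j=1: stack[1] = 5-0 = 5 → [5, 5, 7, 4, 9, 1, 1]
j=2: stack[2] = 5-7 = -2 → [5, 5, -2, 4, 9, 1, 1]
j=3: stack[3] = (-2)-4 = -6 → [5, 5, -2, -6, 9, 1, 1]
j=4: stack[4] = (-6)-9 = -15 → [5, 5, -2, -6, -15, 1, 1]
j=5: stack[5] = (-15)-1 = -16 → [5, 5, -2, -6, -15, -16, 1]
j=6: stack[6] = (-16)-1 = -17 → [5, 5, -2, -6, -15, -16, -17]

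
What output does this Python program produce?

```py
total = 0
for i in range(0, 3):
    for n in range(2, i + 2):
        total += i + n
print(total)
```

i=1,n=2: total = 0+3 = 3
i=2,n=2: total = 3+4 = 7
i=2,n=3: total = 7+5 = 12

12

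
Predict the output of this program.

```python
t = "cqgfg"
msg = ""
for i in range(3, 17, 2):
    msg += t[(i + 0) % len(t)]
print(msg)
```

i=3: add t[3]='f' → 'f'
i=5: add t[0]='c' → 'fc'
i=7: add t[2]='g' → 'fcg'
i=9: add t[4]='g' → 'fcgg'
i=11: add t[1]='q' → 'fcggq'
i=13: add t[3]='f' → 'fcggqf'
i=15: add t[0]='c' → 'fcggqfc'

fcggqfc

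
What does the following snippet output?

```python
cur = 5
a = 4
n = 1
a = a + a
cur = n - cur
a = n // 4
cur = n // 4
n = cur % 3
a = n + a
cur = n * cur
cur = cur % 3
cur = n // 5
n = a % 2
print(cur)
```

a = 4+4 = 8
cur = 1-5 = -4
a = 1//4 = 0
cur = 1//4 = 0
n = 0%3 = 0
a = 0+0 = 0
cur = 0*0 = 0
cur = 0%3 = 0
cur = 0//5 = 0
n = 0%2 = 0

0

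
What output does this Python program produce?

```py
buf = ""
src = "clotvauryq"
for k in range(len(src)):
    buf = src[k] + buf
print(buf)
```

k=0: prepend 'c' → 'c'
k=1: prepend 'l' → 'lc'
k=2: prepend 'o' → 'olc'
k=3: prepend 't' → 'tolc'
k=4: prepend 'v' → 'vtolc'
k=5: prepend 'a' → 'avtolc'
k=6: prepend 'u' → 'uavtolc'
k=7: prepend 'r' → 'ruavtolc'
k=8: prepend 'y' → 'yruavtolc'
k=9: prepend 'q' → 'qyruavtolc'

qyruavtolc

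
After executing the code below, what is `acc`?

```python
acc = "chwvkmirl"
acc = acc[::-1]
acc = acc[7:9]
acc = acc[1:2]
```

'c'

reverse → 'lrimkvwhc'
slice [7:9] → 'hc'
slice [1:2] → 'c'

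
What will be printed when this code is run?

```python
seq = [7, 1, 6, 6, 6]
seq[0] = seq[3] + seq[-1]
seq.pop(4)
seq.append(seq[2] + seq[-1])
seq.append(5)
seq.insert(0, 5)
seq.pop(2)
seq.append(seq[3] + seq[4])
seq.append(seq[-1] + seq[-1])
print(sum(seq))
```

seq[0] = seq[3]+seq[-1] = 6+6 = 12 → [12, 1, 6, 6, 6]
pop(4) removes 6 → [12, 1, 6, 6]
append seq[2]+seq[-1] = 6+6 = 12 → [12, 1, 6, 6, 12]
append 5 → [12, 1, 6, 6, 12, 5]
insert 5 at 0 → [5, 12, 1, 6, 6, 12, 5]
pop(2) removes 1 → [5, 12, 6, 6, 12, 5]
append seq[3]+seq[4] = 6+12 = 18 → [5, 12, 6, 6, 12, 5, 18]
append seq[-1]+seq[-1] = 18+18 = 36 → [5, 12, 6, 6, 12, 5, 18, 36]
sum = 100

100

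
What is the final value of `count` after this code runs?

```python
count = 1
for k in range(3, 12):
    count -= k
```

k=3: count = 1-3 = -2
k=4: count = (-2)-4 = -6
k=5: count = (-6)-5 = -11
k=6: count = (-11)-6 = -17
k=7: count = (-17)-7 = -24
k=8: count = (-24)-8 = -32
k=9: count = (-32)-9 = -41
k=10: count = (-41)-10 = -51
k=11: count = (-51)-11 = -62

-62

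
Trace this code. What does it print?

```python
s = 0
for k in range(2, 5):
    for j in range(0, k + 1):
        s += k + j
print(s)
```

k=2,j=0: s = 0+2 = 2
k=2,j=1: s = 2+3 = 5
k=2,j=2: s = 5+4 = 9
k=3,j=0: s = 9+3 = 12
k=3,j=1: s = 12+4 = 16
k=3,j=2: s = 16+5 = 21
k=3,j=3: s = 21+6 = 27
k=4,j=0: s = 27+4 = 31
k=4,j=1: s = 31+5 = 36
k=4,j=2: s = 36+6 = 42
k=4,j=3: s = 42+7 = 49
k=4,j=4: s = 49+8 = 57

57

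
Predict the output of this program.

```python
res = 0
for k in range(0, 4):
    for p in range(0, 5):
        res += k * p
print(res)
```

60

k=0,p=0: res = 0+0 = 0
k=0,p=1: res = 0+0 = 0
k=0,p=2: res = 0+0 = 0
k=0,p=3: res = 0+0 = 0
k=0,p=4: res = 0+0 = 0
k=1,p=0: res = 0+0 = 0
k=1,p=1: res = 0+1 = 1
k=1,p=2: res = 1+2 = 3
k=1,p=3: res = 3+3 = 6
k=1,p=4: res = 6+4 = 10
k=2,p=0: res = 10+0 = 10
k=2,p=1: res = 10+2 = 12
k=2,p=2: res = 12+4 = 16
k=2,p=3: res = 16+6 = 22
k=2,p=4: res = 22+8 = 30
k=3,p=0: res = 30+0 = 30
k=3,p=1: res = 30+3 = 33
k=3,p=2: res = 33+6 = 39
k=3,p=3: res = 39+9 = 48
k=3,p=4: res = 48+12 = 60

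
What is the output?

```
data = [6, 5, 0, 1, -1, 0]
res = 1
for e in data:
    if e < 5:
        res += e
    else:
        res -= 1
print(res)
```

e=6: not <5, res = 1-1 = 0
e=5: not <5, res = 0-1 = -1
e=0: <5, res = (-1)+0 = -1
e=1: <5, res = (-1)+1 = 0
e=-1: <5, res = 0+(-1) = -1
e=0: <5, res = (-1)+0 = -1

-1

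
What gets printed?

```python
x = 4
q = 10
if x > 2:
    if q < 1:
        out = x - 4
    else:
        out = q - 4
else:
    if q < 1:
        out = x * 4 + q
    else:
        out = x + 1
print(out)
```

x=4, q=10
x > 2 is True; q < 1 is False
→ out = q - 4 = 6

6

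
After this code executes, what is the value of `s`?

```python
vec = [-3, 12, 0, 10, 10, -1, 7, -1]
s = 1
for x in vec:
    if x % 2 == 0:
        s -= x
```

x=-3: not even
x=12: even, s = 1-12 = -11
x=0: even, s = (-11)-0 = -11
x=10: even, s = (-11)-10 = -21
x=10: even, s = (-21)-10 = -31
x=-1: not even
x=7: not even
x=-1: not even

-31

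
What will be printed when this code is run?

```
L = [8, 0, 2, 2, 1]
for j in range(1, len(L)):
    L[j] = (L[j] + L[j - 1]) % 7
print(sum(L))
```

j=1: L[1] = (0+8)%7 = 1 → [8, 1, 2, 2, 1]
j=2: L[2] = (2+1)%7 = 3 → [8, 1, 3, 2, 1]
j=3: L[3] = (2+3)%7 = 5 → [8, 1, 3, 5, 1]
j=4: L[4] = (1+5)%7 = 6 → [8, 1, 3, 5, 6]
sum = 23

23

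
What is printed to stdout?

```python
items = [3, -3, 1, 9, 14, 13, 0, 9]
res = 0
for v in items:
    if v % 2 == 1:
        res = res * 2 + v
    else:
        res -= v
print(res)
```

71

v=3: odd, res = 0*2+3 = 3
v=-3: odd, res = 3*2+(-3) = 3
v=1: odd, res = 3*2+1 = 7
v=9: odd, res = 7*2+9 = 23
v=14: not odd, res = 23-14 = 9
v=13: odd, res = 9*2+13 = 31
v=0: not odd, res = 31-0 = 31
v=9: odd, res = 31*2+9 = 71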